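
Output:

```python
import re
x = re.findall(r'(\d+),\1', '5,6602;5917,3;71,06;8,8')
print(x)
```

After group 1 captures some text, `\1` only succeeds where that same text appears again.
Walking the string: at [20:23] match '8,8', group 1 = '8'.
Because there's exactly one group, `findall` drops the full match and keeps group 1 from the one hit.

['8']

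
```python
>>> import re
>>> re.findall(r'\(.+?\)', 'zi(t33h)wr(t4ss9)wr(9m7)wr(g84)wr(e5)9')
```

Because the quantifier is non-greedy, it stops expanding at the earliest point where the rest of the pattern can succeed.
Scanning left to right: at [2:8] → '(t33h)'; at [10:17] → '(t4ss9)'; at [19:24] → '(9m7)'; at [26:31] → '(g84)'; at [33:37] → '(e5)'.
With no groups in the pattern, `findall` gives back each whole match — 5 here.

['(t33h)', '(t4ss9)', '(9m7)', '(g84)', '(e5)']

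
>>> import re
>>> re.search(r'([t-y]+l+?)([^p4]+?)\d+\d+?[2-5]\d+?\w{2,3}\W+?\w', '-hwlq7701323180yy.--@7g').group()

The pattern matches one or more of a character in [t-y], then one or more of a literal 'l' (lazy) (captured); then one or more of any character except [p4] (lazy) (captured); then one or more of a digit; then one or more of a digit (lazy), then a character in [2-5], then one or more of a digit (lazy); then 2 to 3 of a word character, then one or more of a non-word character (lazy), then a word character.
The match spans [2:22] → 'wlq7701323180yy.--@7'.

'wlq7701323180yy.--@7'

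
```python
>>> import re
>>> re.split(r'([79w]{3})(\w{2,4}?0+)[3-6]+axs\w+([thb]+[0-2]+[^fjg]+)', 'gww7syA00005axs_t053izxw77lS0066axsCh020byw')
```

The pattern matches exactly 3 of one of [79w] (captured); then 2 to 4 of a word character (lazy), then one or more of a literal '0' (captured); then one or more of a character in [3-6], then the literal 'axs', then one or more of a word character; then one or more of one of [thb], then one or more of a character in [0-2], then one or more of any character except [fjg] (captured).
With a capturing group present, the delimiter's captured portion is kept in the result list.

['g', 'ww7', 'syA0000', 'h020byw', '']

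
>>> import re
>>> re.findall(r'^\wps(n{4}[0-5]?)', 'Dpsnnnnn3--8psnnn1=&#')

['nnnn']

`findall` collects group 1 from the one match (1 total).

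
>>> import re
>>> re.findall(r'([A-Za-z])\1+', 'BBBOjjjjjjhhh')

A backreference is literal: `\1` must see the identical characters the first group matched.
Walking the string: at [0:3] match 'BBB', group 1 = 'B'; at [4:10] match 'jjjjjj', group 1 = 'j'; at [10:13] match 'hhh', group 1 = 'h'.
Because there's exactly one group, `findall` drops the full match and keeps group 1 from each hit.

['B', 'j', 'h']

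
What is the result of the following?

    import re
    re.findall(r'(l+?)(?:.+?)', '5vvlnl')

['l']

The pattern matches one or more of a literal 'l' (lazy) (captured); then one or more of any character (lazy) (non-capturing group).
Scanning left to right: at [3:5] match 'ln', group 1 = 'l'.
One capturing group, so `findall` returns just the captured substring from the one match — 1 in all.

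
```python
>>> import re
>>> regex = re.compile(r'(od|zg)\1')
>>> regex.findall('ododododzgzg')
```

['od', 'od', 'zg']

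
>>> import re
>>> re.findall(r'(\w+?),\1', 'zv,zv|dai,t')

After group 1 captures some text, `\1` only succeeds where that same text appears again.
Walking the string: at [0:5] match 'zv,zv', group 1 = 'zv'.
One capturing group, so `findall` returns just the captured substring from the one match — 1 in all.

['zv']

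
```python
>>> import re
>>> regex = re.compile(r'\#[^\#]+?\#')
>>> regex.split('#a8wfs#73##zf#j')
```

Matches to split on: at [0:7] → '#a8wfs#'; at [10:14] → '#zf#'.
Splitting on the pattern gives 3 pieces.

['', '73#', 'j']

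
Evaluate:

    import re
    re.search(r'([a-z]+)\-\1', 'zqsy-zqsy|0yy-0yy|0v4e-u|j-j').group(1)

`\1` has to match the exact text group 1 already captured.
Unlike `match`, `search` isn't anchored — it looks for the pattern anywhere in the string.
The match spans [0:9] → 'zqsy-zqsy'.
Captured: group 1 = 'zqsy'.

'zqsy'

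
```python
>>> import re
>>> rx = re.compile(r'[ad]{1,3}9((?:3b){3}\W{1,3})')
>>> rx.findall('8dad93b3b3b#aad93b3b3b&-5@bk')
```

Pattern: 1 to 3 of one of [ad], then the literal '9'; then the literal '3b' repeated 3 times, then 1 to 3 of a non-word character (captured).
Scanning left to right: at [1:12] match 'dad93b3b3b#', group 1 = '3b3b3b#'; at [12:24] match 'aad93b3b3b&-', group 1 = '3b3b3b&-'.
One capturing group, so `findall` returns just the captured substring from each match — 2 in all.

['3b3b3b#', '3b3b3b&-']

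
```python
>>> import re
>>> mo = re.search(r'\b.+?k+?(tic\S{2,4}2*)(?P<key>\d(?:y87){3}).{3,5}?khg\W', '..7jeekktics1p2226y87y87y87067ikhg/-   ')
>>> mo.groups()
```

The match spans [2:35] → '7jeekktics1p2226y87y87y87067ikhg/'.
Captured: group 1 = 'tics1p222', group 2 = '6y87y87y87'.

('tics1p222', '6y87y87y87')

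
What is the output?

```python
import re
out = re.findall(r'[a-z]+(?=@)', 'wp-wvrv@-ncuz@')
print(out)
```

The `(?=…)`/`(?<=…)` assertion just peeks at neighbouring text; it doesn't advance the match position.
`findall` yields the raw match text (2 of them) because the pattern has no groups.

['wvrv', 'ncuz']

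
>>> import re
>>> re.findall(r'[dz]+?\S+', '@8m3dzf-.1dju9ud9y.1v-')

The pattern matches one or more of one of [dz] (lazy); then one or more of a non-whitespace character.
Scanning left to right: at [4:22] → 'dzf-.1dju9ud9y.1v-'.
`findall` yields the raw match text (1 of them) because the pattern has no groups.

['dzf-.1dju9ud9y.1v-']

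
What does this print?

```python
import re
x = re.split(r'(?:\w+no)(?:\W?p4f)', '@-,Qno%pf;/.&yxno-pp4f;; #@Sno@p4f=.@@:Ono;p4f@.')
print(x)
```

['@-,Qno%pf;/.&yxno-pp4f;; #@', '=.@@:', '@.']

Pattern: one or more of a word character, then the literal 'no' (non-capturing group); then optionally a non-word character, then the literal 'p4f' (non-capturing group).
Matches to split on: at [27:34] → 'Sno@p4f'; at [39:46] → 'Ono;p4f'.
Each match becomes a cut point; 3 segments remain.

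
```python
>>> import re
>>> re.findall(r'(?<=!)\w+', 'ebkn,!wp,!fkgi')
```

['wp', 'fkgi']

Because the assertion is zero-width, the text it checks is not consumed and won't appear in the result.
Since nothing is captured, `findall` lists the 2 matched substrings directly.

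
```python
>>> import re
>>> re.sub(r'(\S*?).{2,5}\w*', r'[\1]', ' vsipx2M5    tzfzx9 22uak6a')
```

The replacement refers to a captured group, so each match is rewritten using its own captured text.

'[][][]'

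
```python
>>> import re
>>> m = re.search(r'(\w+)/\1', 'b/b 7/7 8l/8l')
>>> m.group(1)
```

'b'

A backreference is literal: `\1` must see the identical characters the first group matched.
`search` walks the string left to right and returns the first match it finds.
The match spans [0:3] → 'b/b'.
Captured: group 1 = 'b'.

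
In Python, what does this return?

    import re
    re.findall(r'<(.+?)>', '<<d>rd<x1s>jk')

The `?` after the quantifier makes it lazy — it takes as little as possible before letting the rest of the pattern try.
Scanning left to right: at [0:4] match '<<d>', group 1 = '<d'; at [6:11] match '<x1s>', group 1 = 'x1s'.
One capturing group, so `findall` returns just the captured substring from each match — 2 in all.

['<d', 'x1s']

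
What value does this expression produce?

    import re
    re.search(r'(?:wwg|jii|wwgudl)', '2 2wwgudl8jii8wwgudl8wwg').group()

The regex engine tests alternatives in the order written; an earlier branch that matches wins even if a later one would match more.
The match spans [3:6] → 'wwg'.

'wwg'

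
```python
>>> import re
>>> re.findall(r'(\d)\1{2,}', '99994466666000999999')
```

['9', '6', '0', '9']

`\1` has to match the exact text group 1 already captured.
Scanning left to right: at [0:4] match '9999', group 1 = '9'; at [6:11] match '66666', group 1 = '6'; at [11:14] match '000', group 1 = '0'; at [14:20] match '999999', group 1 = '9'.
Because there's exactly one group, `findall` drops the full match and keeps group 1 from each hit.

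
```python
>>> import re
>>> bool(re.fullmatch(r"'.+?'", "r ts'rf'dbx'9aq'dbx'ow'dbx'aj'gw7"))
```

False

`re.fullmatch` requires the pattern to consume the entire string.
Here the pattern can't cover the whole string, so the call returns None, and `bool(None)` is False.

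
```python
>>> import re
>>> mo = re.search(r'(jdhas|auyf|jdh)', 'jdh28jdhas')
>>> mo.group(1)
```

'jdh'

`re.search` scans for the first position where the pattern succeeds.
The match spans [0:3] → 'jdh'.
Captured: group 1 = 'jdh'.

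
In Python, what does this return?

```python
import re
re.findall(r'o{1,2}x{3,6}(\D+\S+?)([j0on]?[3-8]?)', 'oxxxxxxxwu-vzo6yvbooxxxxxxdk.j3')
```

[('xwu-vzo6', ''), ('dk.j3', '')]

Because the quantifier is non-greedy, it stops expanding at the earliest point where the rest of the pattern can succeed.
With 2 capturing groups, `findall` returns a 2-tuple per match.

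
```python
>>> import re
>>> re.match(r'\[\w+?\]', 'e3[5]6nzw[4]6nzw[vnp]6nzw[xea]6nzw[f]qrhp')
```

`re.match` only tries the pattern at the start of the string.
Here the pattern fails at index 0, so the call returns None.

None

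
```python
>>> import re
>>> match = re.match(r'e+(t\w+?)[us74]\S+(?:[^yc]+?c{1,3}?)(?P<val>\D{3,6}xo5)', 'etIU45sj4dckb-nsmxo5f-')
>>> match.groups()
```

('tIU', 'kb-nsmxo5')

The pattern matches one or more of a literal 'e'; then the literal 't', then one or more of a word character (lazy) (captured); then one of [us74], then one or more of a non-whitespace character; then one or more of any character except [yc] (lazy), then 1 to 3 of the literal 'c' (lazy) (non-capturing group); then 3 to 6 of a non-digit, then the literal 'xo5' (captured as 'val').
A `+?`/`*?`/`{m,n}?` starts at its minimum and grows only as far as needed for what follows to match.
`re.match` only tries the pattern at the start of the string.
The match spans [0:20] → 'etIU45sj4dckb-nsmxo5'.
Captured: group 1 = 'tIU', group 2 = 'kb-nsmxo5'.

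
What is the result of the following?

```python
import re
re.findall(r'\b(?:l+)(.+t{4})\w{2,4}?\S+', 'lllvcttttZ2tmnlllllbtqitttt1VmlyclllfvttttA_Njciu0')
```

['vcttttZ2tmnlllllbtqitttt1Vmlyclllfvtttt']

This matches a word boundary (`\b`, zero-width); then one or more of a literal 'l' (non-capturing group); then one or more of any character, then exactly 4 of the literal 't' (captured); then 2 to 4 of a word character (lazy), then one or more of a non-whitespace character.
With a single group, `findall` returns only what that group captured — 1 item.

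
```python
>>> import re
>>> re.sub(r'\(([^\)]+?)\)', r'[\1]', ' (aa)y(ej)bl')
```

' [aa]y[ej]bl'

Matches: at [1:5] → '(aa)'; at [6:10] → '(ej)'.
`\1` in the replacement pulls in group 1's text for each match.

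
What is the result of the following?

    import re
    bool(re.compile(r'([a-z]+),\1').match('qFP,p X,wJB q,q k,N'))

`match` is anchored at position 0; if the pattern doesn't fit there, it returns None.
Here the pattern fails at index 0, so the call returns None, and `bool(None)` is False.

False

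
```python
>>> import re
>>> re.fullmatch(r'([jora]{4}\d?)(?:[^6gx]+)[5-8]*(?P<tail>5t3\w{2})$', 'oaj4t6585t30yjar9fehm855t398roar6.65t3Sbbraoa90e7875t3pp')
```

None

`re.fullmatch` requires the pattern to consume the entire string.
Here the pattern can't cover the whole string, so the call returns None.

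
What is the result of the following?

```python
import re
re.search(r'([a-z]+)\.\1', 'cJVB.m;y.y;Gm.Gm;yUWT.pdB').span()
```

(7, 10)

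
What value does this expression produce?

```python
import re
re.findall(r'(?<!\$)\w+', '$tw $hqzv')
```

['w', 'qzv']

The negative lookahead/lookbehind blocks any match where the forbidden context is present.
Scanning left to right: at [2:3] → 'w'; at [6:9] → 'qzv'.
With no groups in the pattern, `findall` gives back each whole match — 2 here.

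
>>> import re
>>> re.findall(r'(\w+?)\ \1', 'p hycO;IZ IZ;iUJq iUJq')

['IZ', 'iUJq']

`\1` has to match the exact text group 1 already captured.
Matches: at [7:12] match 'IZ IZ', group 1 = 'IZ'; at [13:22] match 'iUJq iUJq', group 1 = 'iUJq'.
`findall` collects group 1 from each match (2 total).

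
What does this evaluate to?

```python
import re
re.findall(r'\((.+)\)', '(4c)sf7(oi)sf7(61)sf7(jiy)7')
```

['4c)sf7(oi)sf7(61)sf7(jiy']

Because there's exactly one group, `findall` drops the full match and keeps group 1 from the one hit.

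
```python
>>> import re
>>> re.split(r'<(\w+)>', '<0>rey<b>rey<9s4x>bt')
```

['', '0', 'rey', 'b', 'rey', '9s4x', 'bt']

Matches to split on: at [0:3] → '<0>'; at [6:9] → '<b>'; at [12:18] → '<9s4x>'.
`re.split` interleaves the captured-group text with the surrounding fragments.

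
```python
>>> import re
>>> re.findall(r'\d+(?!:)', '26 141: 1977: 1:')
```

['26', '14', '197']

The negative lookahead/lookbehind blocks any match where the forbidden context is present.
Walking the string: at [0:2] → '26'; at [3:5] → '14'; at [8:11] → '197'.
No capturing groups, so `findall` returns the 3 full match strings.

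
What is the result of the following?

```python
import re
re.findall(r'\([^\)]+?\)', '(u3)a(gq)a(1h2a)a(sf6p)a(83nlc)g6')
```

['(u3)', '(gq)', '(1h2a)', '(sf6p)', '(83nlc)']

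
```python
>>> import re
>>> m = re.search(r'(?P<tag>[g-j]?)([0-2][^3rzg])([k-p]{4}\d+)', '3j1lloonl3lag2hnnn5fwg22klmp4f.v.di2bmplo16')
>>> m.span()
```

(21, 29)

This matches optionally a character in [g-j] (captured as 'tag'); then a character in [0-2], then any character except [3rzg] (captured); then exactly 4 of a character in [k-p], then one or more of a digit (captured).
Unlike `match`, `search` isn't anchored — it looks for the pattern anywhere in the string.
The match spans [21:29] → 'g22klmp4'.
Captured: group 1 = 'g', group 2 = '22', group 3 = 'klmp4'.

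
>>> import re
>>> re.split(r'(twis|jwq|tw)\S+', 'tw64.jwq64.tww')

['', 'tw', '']

Matches to split on: at [0:14] → 'tw64.jwq64.tww'.
Because the pattern has a capturing group, `split` also inserts each captured text between the pieces.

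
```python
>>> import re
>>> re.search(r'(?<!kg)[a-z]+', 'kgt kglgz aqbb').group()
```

'kgt'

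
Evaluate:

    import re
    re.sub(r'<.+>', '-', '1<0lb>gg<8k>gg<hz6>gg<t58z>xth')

'1-xth'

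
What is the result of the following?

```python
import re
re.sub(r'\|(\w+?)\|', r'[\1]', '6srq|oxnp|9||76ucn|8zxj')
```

'6srq[oxnp]9|[76ucn]8zxj'

Each match is replaced using the text its own group 1 captured.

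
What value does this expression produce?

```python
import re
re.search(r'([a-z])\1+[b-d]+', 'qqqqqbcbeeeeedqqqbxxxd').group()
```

The backreference `\1` re-matches whatever the first group consumed, character for character.
`re.search` tries every starting position until one works.
The match spans [0:8] → 'qqqqqbcb'.
Captured: group 1 = 'q'.

'qqqqqbcb'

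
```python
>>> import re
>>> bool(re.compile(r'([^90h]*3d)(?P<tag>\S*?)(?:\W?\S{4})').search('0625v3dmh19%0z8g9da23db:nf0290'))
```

True

This matches zero or more of any character except [90h], then the literal '3d' (captured); then zero or more of a non-whitespace character (lazy) (captured as 'tag'); then optionally a non-word character, then exactly 4 of a non-whitespace character (non-capturing group).
`re.search` scans for the first position where the pattern succeeds.
The match spans [1:11] → '625v3dmh19'.
Captured: group 1 = '625v3d', group 2 = ''.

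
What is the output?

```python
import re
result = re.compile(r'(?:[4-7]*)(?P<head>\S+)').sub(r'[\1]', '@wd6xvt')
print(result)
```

This matches zero or more of a character in [4-7] (non-capturing group); then one or more of a non-whitespace character (captured as 'head').
`\1` in the replacement pulls in group 1's text for each match.

[@wd6xvt]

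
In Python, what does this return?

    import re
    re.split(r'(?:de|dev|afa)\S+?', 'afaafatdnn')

['', 'fatdnn']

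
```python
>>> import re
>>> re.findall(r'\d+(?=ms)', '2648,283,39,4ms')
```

Lookahead/lookbehind check context without consuming it, so the matched span excludes the asserted characters.
Scanning left to right: at [12:13] → '4'.
Since nothing is captured, `findall` lists the 1 matched substring directly.

['4']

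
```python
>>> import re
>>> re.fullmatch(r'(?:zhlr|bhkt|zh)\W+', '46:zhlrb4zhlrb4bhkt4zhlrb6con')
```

For `fullmatch`, every character of the input must be accounted for by the pattern.
Here there's no way to consume every character, so the call returns None.

None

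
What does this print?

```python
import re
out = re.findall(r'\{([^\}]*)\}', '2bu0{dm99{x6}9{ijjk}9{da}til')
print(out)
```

With a single group, `findall` returns only what that group captured — 3 items.

['dm99{x6', 'ijjk', 'da']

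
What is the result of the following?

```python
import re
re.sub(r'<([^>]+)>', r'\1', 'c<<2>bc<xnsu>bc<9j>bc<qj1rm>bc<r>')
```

Matches: at [1:5] → '<<2>'; at [7:13] → '<xnsu>'; at [15:19] → '<9j>'; at [21:28] → '<qj1rm>'; at [30:33] → '<r>'.
The replacement refers to a captured group, so each match is rewritten using its own captured text.

'c<2bcxnsubc9jbcqj1rmbcr'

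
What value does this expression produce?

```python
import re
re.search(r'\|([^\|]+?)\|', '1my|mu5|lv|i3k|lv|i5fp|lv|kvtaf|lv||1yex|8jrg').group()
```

'|mu5|'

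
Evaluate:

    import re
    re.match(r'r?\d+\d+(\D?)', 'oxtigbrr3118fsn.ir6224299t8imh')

`match` is anchored at position 0; if the pattern doesn't fit there, it returns None.
Here the string doesn't start with a match, so the call returns None.

None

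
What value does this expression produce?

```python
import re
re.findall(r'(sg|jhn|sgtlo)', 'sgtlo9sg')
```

Branches in `(...|...)` are attempted left-to-right; the first branch that allows the whole pattern to succeed is taken.
Scanning left to right: at [0:2] match 'sg', group 1 = 'sg'; at [6:8] match 'sg', group 1 = 'sg'.
One capturing group, so `findall` returns just the captured substring from each match — 2 in all.

['sg', 'sg']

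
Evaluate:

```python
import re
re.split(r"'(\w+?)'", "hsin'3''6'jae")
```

Matches to split on: at [4:7] → "'3'"; at [7:10] → "'6'".
With a capturing group present, the delimiter's captured portion is kept in the result list.

['hsin', '3', '', '6', 'jae']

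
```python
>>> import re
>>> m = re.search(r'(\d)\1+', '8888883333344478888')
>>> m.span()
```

(0, 6)

`\1` has to match the exact text group 1 already captured.
`re.search` tries every starting position until one works.
The match spans [0:6] → '888888'.
Captured: group 1 = '8'.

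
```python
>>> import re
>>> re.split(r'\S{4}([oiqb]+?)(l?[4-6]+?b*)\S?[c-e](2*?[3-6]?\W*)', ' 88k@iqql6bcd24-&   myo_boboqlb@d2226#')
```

[' ', 'iqq', 'l6b', '', '24-&   myo_boboqlb@d2226#']

The `?` after the quantifier makes it lazy — it takes as little as possible before letting the rest of the pattern try.
`re.split` interleaves the captured-group text with the surrounding fragments.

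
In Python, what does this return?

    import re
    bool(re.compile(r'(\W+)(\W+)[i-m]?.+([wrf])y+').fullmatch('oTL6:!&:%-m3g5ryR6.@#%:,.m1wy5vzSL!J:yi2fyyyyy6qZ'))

The pattern matches one or more of a non-word character (captured); then one or more of a non-word character (captured); then optionally a character in [i-m], then one or more of any character; then one of [wrf] (captured); then one or more of a literal 'y'.
For `fullmatch`, every character of the input must be accounted for by the pattern.
Here the string isn't matched end-to-end, so the call returns None, and `bool(None)` is False.

False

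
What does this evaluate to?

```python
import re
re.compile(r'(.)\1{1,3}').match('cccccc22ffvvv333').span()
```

(0, 4)

`re.match` won't scan ahead — the pattern has to work from the very first character.
The match spans [0:4] → 'cccc'.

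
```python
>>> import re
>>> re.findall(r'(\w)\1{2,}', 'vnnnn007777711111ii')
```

['n', '7', '1']

After group 1 captures some text, `\1` only succeeds where that same text appears again.
With a single group, `findall` returns only what that group captured — 3 items.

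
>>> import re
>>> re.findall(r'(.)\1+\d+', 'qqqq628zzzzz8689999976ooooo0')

['q', 'z', 'o']

The backreference `\1` re-matches whatever the first group consumed, character for character.
With a single group, `findall` returns only what that group captured — 3 items.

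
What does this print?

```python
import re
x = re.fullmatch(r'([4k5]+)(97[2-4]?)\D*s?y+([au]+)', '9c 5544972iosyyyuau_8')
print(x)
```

Pattern: one or more of one of [4k5] (captured); then the literal '97', then optionally a character in [2-4] (captured); then zero or more of a non-digit, then optionally a literal 's'; then one or more of a literal 'y'; then one or more of one of [au] (captured).
`re.fullmatch` is like wrapping the pattern in `^…$` (in single-line mode).
Here the pattern can't cover the whole string, so the call returns None.

None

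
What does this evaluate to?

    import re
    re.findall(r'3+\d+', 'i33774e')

['33774']

This matches one or more of a literal '3'; then one or more of a digit.
With no groups in the pattern, `findall` gives back each whole match — 1 here.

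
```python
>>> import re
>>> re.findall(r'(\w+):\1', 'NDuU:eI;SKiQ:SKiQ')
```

['SKiQ']

A backreference is literal: `\1` must see the identical characters the first group matched.
`findall` collects group 1 from the one match (1 total).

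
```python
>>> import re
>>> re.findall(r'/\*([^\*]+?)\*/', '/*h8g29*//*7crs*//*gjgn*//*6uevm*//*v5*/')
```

One capturing group, so `findall` returns just the captured substring from each match — 5 in all.

['h8g29', '7crs', 'gjgn', '6uevm', 'v5']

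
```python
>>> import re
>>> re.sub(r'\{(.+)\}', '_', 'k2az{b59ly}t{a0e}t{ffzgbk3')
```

Matches: at [4:17] → '{b59ly}t{a0e}'.
Every occurrence is swapped for '_'.

'k2az_t{ffzgbk3'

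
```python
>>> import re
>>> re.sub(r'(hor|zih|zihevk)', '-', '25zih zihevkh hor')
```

The regex engine tests alternatives in the order written; an earlier branch that matches wins even if a later one would match more.
Every occurrence is swapped for '-'.

'25- -evkh -'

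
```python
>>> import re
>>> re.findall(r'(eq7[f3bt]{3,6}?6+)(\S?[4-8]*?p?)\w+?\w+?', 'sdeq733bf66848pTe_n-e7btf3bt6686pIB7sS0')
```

[('eq733bf66', '8')]

Because the quantifier is non-greedy, it stops expanding at the earliest point where the rest of the pattern can succeed.
`findall` packs the 2 group values into a tuple for every match.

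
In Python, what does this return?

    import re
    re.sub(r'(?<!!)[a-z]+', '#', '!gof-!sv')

`(?!…)`/`(?<!…)` only lets a position through if the neighbouring text does NOT match; no characters are consumed.
Every occurrence is swapped for '#'.

'!g#-!s#'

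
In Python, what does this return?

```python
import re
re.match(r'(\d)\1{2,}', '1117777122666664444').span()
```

(0, 3)

The backreference `\1` re-matches whatever the first group consumed, character for character.
`re.match` only tries the pattern at the start of the string.
The match spans [0:3] → '111'.
Captured: group 1 = '1'.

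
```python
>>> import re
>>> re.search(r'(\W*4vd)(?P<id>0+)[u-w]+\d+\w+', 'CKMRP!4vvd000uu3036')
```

None

Pattern: zero or more of a non-word character, then the literal '4vd' (captured); then one or more of a literal '0' (captured as 'id'); then one or more of a character in [u-w], then one or more of a digit, then one or more of a word character.
`re.search` tries every starting position until one works.
Here no position works, so the call returns None.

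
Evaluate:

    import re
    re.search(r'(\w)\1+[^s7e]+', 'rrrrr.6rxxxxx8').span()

(0, 14)

The backreference `\1` re-matches whatever the first group consumed, character for character.
`search` walks the string left to right and returns the first match it finds.
The match spans [0:14] → 'rrrrr.6rxxxxx8'.
Captured: group 1 = 'r'.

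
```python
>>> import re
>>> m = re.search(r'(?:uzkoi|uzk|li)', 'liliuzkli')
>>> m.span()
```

(0, 2)

The match spans [0:2] → 'li'.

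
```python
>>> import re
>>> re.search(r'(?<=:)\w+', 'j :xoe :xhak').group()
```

Lookahead/lookbehind check context without consuming it, so the matched span excludes the asserted characters.
`search` walks the string left to right and returns the first match it finds.
The match spans [3:6] → 'xoe'.

'xoe'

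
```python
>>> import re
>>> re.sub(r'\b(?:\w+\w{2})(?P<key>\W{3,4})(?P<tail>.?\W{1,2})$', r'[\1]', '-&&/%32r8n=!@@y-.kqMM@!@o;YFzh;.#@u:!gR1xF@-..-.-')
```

Pattern: a word boundary (`\b`, zero-width); then one or more of a word character, then exactly 2 of a word character (non-capturing group); then 3 to 4 of a non-word character (captured as 'key'); then optionally any character, then 1 to 2 of a non-word character (captured as 'tail'); then anchored at the end.
Matches: at [37:49] → 'gR1xF@-..-.-'.
The replacement refers to a captured group, so each match is rewritten using its own captured text.

'-&&/%32r8n=!@@y-.kqMM@!@o;YFzh;.#@u:![@-..]'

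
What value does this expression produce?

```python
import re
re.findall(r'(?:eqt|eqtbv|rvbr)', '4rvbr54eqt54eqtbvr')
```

['rvbr', 'eqt', 'eqt']

Branches in `(...|...)` are attempted left-to-right; the first branch that allows the whole pattern to succeed is taken.
No capturing groups, so `findall` returns the 3 full match strings.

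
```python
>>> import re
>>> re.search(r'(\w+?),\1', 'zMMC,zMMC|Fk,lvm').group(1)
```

After group 1 captures some text, `\1` only succeeds where that same text appears again.
`search` walks the string left to right and returns the first match it finds.
The match spans [0:9] → 'zMMC,zMMC'.
Captured: group 1 = 'zMMC'.

'zMMC'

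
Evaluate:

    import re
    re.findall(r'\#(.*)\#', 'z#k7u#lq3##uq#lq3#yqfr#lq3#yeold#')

['k7u#lq3##uq#lq3#yqfr#lq3#yeold']

Matches: at [1:33] match '#k7u#lq3##uq#lq3#yqfr#lq3#yeold#', group 1 = 'k7u#lq3##uq#lq3#yqfr#lq3#yeold'.
One capturing group, so `findall` returns just the captured substring from the one match — 1 in all.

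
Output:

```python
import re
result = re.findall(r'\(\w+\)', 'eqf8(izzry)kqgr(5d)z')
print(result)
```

['(izzry)', '(5d)']

Matches: at [4:11] → '(izzry)'; at [15:19] → '(5d)'.
No capturing groups, so `findall` returns the 2 full match strings.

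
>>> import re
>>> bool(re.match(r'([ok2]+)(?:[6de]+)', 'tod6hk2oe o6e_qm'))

False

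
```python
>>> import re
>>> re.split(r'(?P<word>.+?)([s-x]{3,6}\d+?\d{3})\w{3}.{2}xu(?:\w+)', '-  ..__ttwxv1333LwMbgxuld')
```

['', '-  ..__', 'ttwxv1333', '']

The `?` after the quantifier makes it lazy — it takes as little as possible before letting the rest of the pattern try.
With a capturing group present, the delimiter's captured portion is kept in the result list.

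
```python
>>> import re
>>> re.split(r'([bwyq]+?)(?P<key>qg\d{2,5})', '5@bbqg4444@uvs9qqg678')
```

['5@', 'bb', 'qg4444', '@uvs9', 'q', 'qg678', '']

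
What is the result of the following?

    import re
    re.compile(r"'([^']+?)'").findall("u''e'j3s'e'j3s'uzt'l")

['e', 'e', 'uzt']

One capturing group, so `findall` returns just the captured substring from each match — 3 in all.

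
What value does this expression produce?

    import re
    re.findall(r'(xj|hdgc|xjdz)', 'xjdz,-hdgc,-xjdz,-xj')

['xj', 'hdgc', 'xj', 'xj']

Branches in `(...|...)` are attempted left-to-right; the first branch that allows the whole pattern to succeed is taken.
Scanning left to right: at [0:2] match 'xj', group 1 = 'xj'; at [6:10] match 'hdgc', group 1 = 'hdgc'; at [12:14] match 'xj', group 1 = 'xj'; at [18:20] match 'xj', group 1 = 'xj'.
Because there's exactly one group, `findall` drops the full match and keeps group 1 from each hit.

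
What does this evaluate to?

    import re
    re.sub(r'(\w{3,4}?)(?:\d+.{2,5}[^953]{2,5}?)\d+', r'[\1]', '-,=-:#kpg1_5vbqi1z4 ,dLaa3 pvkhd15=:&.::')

'-,=-:#[kpg] ,[dLaa]=:&.::'

This matches 3 to 4 of a word character (lazy) (captured); then one or more of a digit, then 2 to 5 of any character, then 2 to 5 of any character except [953] (lazy) (non-capturing group); then one or more of a digit.
The replacement refers to a captured group, so each match is rewritten using its own captured text.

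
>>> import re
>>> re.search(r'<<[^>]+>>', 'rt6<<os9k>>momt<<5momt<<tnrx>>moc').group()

'<<os9k>>'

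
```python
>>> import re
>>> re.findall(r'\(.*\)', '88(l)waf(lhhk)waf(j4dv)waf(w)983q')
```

With no groups in the pattern, `findall` gives back each whole match — 1 here.

['(l)waf(lhhk)waf(j4dv)waf(w)']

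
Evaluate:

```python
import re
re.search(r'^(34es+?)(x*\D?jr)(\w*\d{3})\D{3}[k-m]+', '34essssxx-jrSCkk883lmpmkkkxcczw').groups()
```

The pattern matches anchored at the start of the string; then the literal '34e', then one or more of a literal 's' (lazy) (captured); then zero or more of the literal 'x', then optionally a non-digit, then the literal 'jr' (captured); then zero or more of a word character, then exactly 3 of a digit (captured); then exactly 3 of a non-digit, then one or more of a character in [k-m].
`search` walks the string left to right and returns the first match it finds.
The match spans [0:26] → '34essssxx-jrSCkk883lmpmkkk'.
Captured: group 1 = '34essss', group 2 = 'xx-jr', group 3 = 'SCkk883'.

('34essss', 'xx-jr', 'SCkk883')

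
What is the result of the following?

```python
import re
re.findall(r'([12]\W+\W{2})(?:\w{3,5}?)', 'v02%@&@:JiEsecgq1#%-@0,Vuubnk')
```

['2%@&@:']

Pattern: one of [12], then one or more of a non-word character, then exactly 2 of a non-word character (captured); then 3 to 5 of a word character (lazy) (non-capturing group).
Because there's exactly one group, `findall` drops the full match and keeps group 1 from the one hit.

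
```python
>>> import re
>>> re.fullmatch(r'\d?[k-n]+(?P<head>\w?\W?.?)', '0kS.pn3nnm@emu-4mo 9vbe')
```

None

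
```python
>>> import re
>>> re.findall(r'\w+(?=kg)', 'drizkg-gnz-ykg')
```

['driz', 'y']

Because the assertion is zero-width, the text it checks is not consumed and won't appear in the result.
Matches: at [0:4] → 'driz'; at [11:12] → 'y'.
No capturing groups, so `findall` returns the 2 full match strings.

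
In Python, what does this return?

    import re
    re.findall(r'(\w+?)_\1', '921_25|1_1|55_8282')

['1']

`\1` has to match the exact text group 1 already captured.
Matches: at [7:10] match '1_1', group 1 = '1'.
One capturing group, so `findall` returns just the captured substring from the one match — 1 in all.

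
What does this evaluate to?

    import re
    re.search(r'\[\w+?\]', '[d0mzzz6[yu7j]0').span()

(8, 14)

`search` walks the string left to right and returns the first match it finds.
The match spans [8:14] → '[yu7j]'.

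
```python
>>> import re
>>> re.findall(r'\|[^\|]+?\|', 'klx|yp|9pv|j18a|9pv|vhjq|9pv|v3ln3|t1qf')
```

Walking the string: at [3:7] → '|yp|'; at [10:16] → '|j18a|'; at [19:25] → '|vhjq|'; at [28:35] → '|v3ln3|'.
With no groups in the pattern, `findall` gives back each whole match — 4 here.

['|yp|', '|j18a|', '|vhjq|', '|v3ln3|']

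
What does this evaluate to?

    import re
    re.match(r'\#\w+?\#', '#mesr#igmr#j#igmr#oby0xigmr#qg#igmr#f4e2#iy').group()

'#mesr#'

With `match`, the pattern is implicitly anchored at the beginning.
The match spans [0:6] → '#mesr#'.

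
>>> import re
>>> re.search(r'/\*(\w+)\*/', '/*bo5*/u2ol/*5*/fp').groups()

`search` walks the string left to right and returns the first match it finds.
The match spans [0:7] → '/*bo5*/'.
Captured: group 1 = 'bo5'.

('bo5',)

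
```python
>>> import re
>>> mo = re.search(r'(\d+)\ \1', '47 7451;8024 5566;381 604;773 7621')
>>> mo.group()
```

'7 7'

A backreference is literal: `\1` must see the identical characters the first group matched.
`re.search` tries every starting position until one works.
The match spans [1:4] → '7 7'.
Captured: group 1 = '7'.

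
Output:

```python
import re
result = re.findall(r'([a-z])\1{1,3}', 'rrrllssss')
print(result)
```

After group 1 captures some text, `\1` only succeeds where that same text appears again.
Scanning left to right: at [0:3] match 'rrr', group 1 = 'r'; at [3:5] match 'll', group 1 = 'l'; at [5:9] match 'ssss', group 1 = 's'.
Because there's exactly one group, `findall` drops the full match and keeps group 1 from each hit.

['r', 'l', 's']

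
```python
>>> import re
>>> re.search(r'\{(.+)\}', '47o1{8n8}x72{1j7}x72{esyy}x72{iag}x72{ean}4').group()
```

`re.search` tries every starting position until one works.
The match spans [4:42] → '{8n8}x72{1j7}x72{esyy}x72{iag}x72{ean}'.
Captured: group 1 = '8n8}x72{1j7}x72{esyy}x72{iag}x72{ean'.

'{8n8}x72{1j7}x72{esyy}x72{iag}x72{ean}'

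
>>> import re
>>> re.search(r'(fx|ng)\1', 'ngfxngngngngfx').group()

A backreference is literal: `\1` must see the identical characters the first group matched.
`search` walks the string left to right and returns the first match it finds.
The match spans [4:8] → 'ngng'.
Captured: group 1 = 'ng'.

'ngng'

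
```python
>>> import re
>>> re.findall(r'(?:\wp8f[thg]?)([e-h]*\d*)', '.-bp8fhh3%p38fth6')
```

['h3']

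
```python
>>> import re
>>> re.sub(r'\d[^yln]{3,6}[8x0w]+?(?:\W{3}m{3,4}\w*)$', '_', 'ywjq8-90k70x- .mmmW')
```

Each match is replaced by '_'.

'ywjq_'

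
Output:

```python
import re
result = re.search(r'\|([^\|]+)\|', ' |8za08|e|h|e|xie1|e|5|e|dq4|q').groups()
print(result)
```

('8za08',)

The match spans [1:8] → '|8za08|'.
Captured: group 1 = '8za08'.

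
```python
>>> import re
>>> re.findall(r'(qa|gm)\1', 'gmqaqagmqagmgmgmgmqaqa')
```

`\1` is not a pattern — it's the concrete string captured by group 1, re-applied verbatim.
Because there's exactly one group, `findall` drops the full match and keeps group 1 from each hit.

['qa', 'gm', 'gm', 'qa']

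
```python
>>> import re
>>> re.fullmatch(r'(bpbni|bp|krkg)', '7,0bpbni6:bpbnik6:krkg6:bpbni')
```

For `fullmatch`, every character of the input must be accounted for by the pattern.
Here there's no way to consume every character, so the call returns None.

None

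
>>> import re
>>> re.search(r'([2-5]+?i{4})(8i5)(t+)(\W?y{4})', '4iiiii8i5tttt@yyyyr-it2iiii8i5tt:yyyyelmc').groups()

('2iiii', '8i5', 'tt', ':yyyy')

Pattern: one or more of a character in [2-5] (lazy), then exactly 4 of a literal 'i' (captured); then the literal '8i', then the literal '5' (captured); then one or more of a literal 't' (captured); then optionally a non-word character, then exactly 4 of a literal 'y' (captured).
Unlike `match`, `search` isn't anchored — it looks for the pattern anywhere in the string.
The match spans [22:37] → '2iiii8i5tt:yyyy'.
Captured: group 1 = '2iiii', group 2 = '8i5', group 3 = 'tt', group 4 = ':yyyy'.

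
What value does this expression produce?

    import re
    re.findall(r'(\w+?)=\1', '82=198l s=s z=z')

`\1` has to match the exact text group 1 already captured.
With a single group, `findall` returns only what that group captured — 2 items.

['s', 'z']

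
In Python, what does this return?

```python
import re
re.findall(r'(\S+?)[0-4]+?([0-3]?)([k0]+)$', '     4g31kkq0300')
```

[('4g31kkq', '3', '00')]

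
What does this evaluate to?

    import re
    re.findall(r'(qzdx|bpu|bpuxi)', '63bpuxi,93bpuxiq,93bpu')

`|` is ordered: at each position the engine commits to the first alternative that works.
Scanning left to right: at [2:5] match 'bpu', group 1 = 'bpu'; at [10:13] match 'bpu', group 1 = 'bpu'; at [19:22] match 'bpu', group 1 = 'bpu'.
One capturing group, so `findall` returns just the captured substring from each match — 3 in all.

['bpu', 'bpu', 'bpu']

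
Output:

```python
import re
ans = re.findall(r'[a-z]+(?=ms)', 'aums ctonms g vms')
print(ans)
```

['au', 'cton', 'v']

Because the assertion is zero-width, the text it checks is not consumed and won't appear in the result.
Scanning left to right: at [0:2] → 'au'; at [5:9] → 'cton'; at [14:15] → 'v'.
`findall` yields the raw match text (3 of them) because the pattern has no groups.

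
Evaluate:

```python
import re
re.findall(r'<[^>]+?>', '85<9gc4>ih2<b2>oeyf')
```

Since nothing is captured, `findall` lists the 2 matched substrings directly.

['<9gc4>', '<b2>']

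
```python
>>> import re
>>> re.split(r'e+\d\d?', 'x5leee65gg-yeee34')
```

The pattern matches one or more of a literal 'e'; then a digit, then optionally a digit.
Matches to split on: at [3:8] → 'eee65'; at [12:17] → 'eee34'.
Each match becomes a cut point; 3 segments remain.

['x5l', 'gg-y', '']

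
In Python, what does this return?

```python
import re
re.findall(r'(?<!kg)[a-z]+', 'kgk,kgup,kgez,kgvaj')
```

['kgk', 'kgup', 'kgez', 'kgvaj']

A negative assertion filters positions out without eating any characters.
`findall` yields the raw match text (4 of them) because the pattern has no groups.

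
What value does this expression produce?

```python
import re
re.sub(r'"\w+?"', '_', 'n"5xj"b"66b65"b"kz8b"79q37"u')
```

Matches: at [1:6] → '"5xj"'; at [7:14] → '"66b65"'; at [15:21] → '"kz8b"'.
Every occurrence is swapped for '_'.

'n_b_b_79q37"u'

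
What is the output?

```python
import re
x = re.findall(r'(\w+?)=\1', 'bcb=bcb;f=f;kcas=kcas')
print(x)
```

['bcb', 'f', 'kcas']

A backreference is literal: `\1` must see the identical characters the first group matched.
With a single group, `findall` returns only what that group captured — 3 items.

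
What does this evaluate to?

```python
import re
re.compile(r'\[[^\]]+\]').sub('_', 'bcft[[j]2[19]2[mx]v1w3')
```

'bcft_2_2_v1w3'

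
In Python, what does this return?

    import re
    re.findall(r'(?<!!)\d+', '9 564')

['9', '564']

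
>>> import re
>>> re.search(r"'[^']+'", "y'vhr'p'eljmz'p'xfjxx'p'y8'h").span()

`re.search` tries every starting position until one works.
The match spans [1:6] → "'vhr'".

(1, 6)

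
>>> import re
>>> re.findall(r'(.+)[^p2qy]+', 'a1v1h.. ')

With a single group, `findall` returns only what that group captured — 1 item.

['a1v1h..']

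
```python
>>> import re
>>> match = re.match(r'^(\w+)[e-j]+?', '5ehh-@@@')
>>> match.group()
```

'5ehh'

With `match`, the pattern is implicitly anchored at the beginning.
The match spans [0:4] → '5ehh'.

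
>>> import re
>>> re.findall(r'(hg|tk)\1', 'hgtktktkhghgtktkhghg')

`\1` is not a pattern — it's the concrete string captured by group 1, re-applied verbatim.
Scanning left to right: at [2:6] match 'tktk', group 1 = 'tk'; at [8:12] match 'hghg', group 1 = 'hg'; at [12:16] match 'tktk', group 1 = 'tk'; at [16:20] match 'hghg', group 1 = 'hg'.
`findall` collects group 1 from each match (4 total).

['tk', 'hg', 'tk', 'hg']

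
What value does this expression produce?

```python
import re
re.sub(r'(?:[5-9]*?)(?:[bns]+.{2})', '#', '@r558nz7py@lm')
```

'@r#py@lm'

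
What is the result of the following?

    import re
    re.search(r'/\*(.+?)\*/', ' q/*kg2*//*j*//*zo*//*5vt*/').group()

'/*kg2*/'

`re.search` scans for the first position where the pattern succeeds.
The match spans [2:9] → '/*kg2*/'.
Captured: group 1 = 'kg2'.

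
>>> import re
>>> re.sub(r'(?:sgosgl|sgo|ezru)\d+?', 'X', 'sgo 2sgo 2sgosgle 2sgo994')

`sub` substitutes 'X' at each match site.

'sgo 2sgo 2sgosgle 2X94'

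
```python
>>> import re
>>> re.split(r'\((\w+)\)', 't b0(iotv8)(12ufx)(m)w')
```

['t b0', 'iotv8', '', '12ufx', '', 'm', 'w']

Matches to split on: at [4:11] → '(iotv8)'; at [11:18] → '(12ufx)'; at [18:21] → '(m)'.
With a capturing group present, the delimiter's captured portion is kept in the result list.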